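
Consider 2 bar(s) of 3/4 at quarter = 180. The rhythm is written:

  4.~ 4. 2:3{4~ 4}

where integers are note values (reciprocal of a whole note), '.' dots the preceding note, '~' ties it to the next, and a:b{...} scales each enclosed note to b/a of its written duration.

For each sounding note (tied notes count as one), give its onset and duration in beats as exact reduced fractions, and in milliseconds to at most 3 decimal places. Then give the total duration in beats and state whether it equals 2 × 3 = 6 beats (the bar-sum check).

1) 0.0ms=0b +1000.0ms=3b
2) 1000.0ms=3b +1000.0ms=3b
Σ=6b of 6 (180bpm 3/4) — PASS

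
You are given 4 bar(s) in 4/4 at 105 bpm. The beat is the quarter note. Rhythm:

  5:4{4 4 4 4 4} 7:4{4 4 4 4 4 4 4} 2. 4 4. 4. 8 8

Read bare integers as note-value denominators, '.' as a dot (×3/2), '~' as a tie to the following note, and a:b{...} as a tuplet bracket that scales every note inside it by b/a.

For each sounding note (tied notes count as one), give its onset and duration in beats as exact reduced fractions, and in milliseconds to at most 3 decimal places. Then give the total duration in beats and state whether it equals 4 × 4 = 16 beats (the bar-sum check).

1) 0.0ms=0b +457.143ms=4/5b
2) 457.143ms=4/5b +457.143ms=4/5b
3) 914.286ms=8/5b +457.143ms=4/5b
4) 1371.429ms=12/5b +457.143ms=4/5b
5) 1828.571ms=16/5b +457.143ms=4/5b
6) 2285.714ms=4b +326.531ms=4/7b
7) 2612.245ms=32/7b +326.531ms=4/7b
8) 2938.776ms=36/7b +326.531ms=4/7b
9) 3265.306ms=40/7b +326.531ms=4/7b
10) 3591.837ms=44/7b +326.531ms=4/7b
11) 3918.367ms=48/7b +326.531ms=4/7b
12) 4244.898ms=52/7b +326.531ms=4/7b
13) 4571.429ms=8b +1714.286ms=3b
14) 6285.714ms=11b +571.429ms=1b
15) 6857.143ms=12b +857.143ms=3/2b
16) 7714.286ms=27/2b +857.143ms=3/2b
17) 8571.429ms=15b +285.714ms=1/2b
18) 8857.143ms=31/2b +285.714ms=1/2b
Σ=16b of 16 (105bpm 4/4) — PASS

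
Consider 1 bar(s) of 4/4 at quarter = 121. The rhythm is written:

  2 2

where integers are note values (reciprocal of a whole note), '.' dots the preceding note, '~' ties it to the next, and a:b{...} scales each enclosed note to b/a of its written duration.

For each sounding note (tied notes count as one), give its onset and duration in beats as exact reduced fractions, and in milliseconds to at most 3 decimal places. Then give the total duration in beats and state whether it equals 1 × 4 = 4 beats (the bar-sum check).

1) 0.0ms=0b +991.736ms=2b
2) 991.736ms=2b +991.736ms=2b
Σ=4b of 4 (121bpm 4/4) — PASS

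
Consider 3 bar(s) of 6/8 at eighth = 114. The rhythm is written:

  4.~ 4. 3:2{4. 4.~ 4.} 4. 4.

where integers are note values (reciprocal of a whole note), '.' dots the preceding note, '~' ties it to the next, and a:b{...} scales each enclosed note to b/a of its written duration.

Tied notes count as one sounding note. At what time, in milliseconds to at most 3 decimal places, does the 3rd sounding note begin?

note 3 onset = 8b = 4210.526ms

1. 0.0ms @ 0 + 3157.895ms (6)
2. 3157.895ms @ 6 + 1052.632ms (2)
3. 4210.526ms @ 8 + 2105.263ms (4)
4. 6315.789ms @ 12 + 1578.947ms (3)
5. 7894.737ms @ 15 + 1578.947ms (3)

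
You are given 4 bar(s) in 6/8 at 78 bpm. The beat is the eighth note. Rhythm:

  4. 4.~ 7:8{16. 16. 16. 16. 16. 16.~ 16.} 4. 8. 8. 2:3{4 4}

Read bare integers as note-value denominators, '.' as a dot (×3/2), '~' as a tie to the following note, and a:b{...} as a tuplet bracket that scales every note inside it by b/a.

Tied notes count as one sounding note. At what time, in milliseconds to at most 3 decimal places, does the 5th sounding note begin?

1. 0.0ms @ 0 + 2307.692ms (3)
2. 2307.692ms @ 3 + 2967.033ms (27/7)
3. 5274.725ms @ 48/7 + 659.341ms (6/7)
4. 5934.066ms @ 54/7 + 659.341ms (6/7)
5. 6593.407ms @ 60/7 + 659.341ms (6/7)
6. 7252.747ms @ 66/7 + 659.341ms (6/7)
7. 7912.088ms @ 72/7 + 1318.681ms (12/7)
8. 9230.769ms @ 12 + 2307.692ms (3)
9. 11538.462ms @ 15 + 1153.846ms (3/2)
10. 12692.308ms @ 33/2 + 1153.846ms (3/2)
11. 13846.154ms @ 18 + 2307.692ms (3)
12. 16153.846ms @ 21 + 2307.692ms (3)

note 5 onset = 60/7b = 6593.407ms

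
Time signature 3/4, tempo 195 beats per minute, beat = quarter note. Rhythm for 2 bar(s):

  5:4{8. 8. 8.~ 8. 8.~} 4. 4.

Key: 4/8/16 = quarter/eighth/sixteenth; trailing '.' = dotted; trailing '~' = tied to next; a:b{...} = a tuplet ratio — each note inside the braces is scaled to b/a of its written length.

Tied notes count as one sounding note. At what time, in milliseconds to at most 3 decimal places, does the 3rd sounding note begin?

note 3 onset = 6/5b = 369.231ms

1. 0.0ms @ 0 + 184.615ms (3/5)
2. 184.615ms @ 3/5 + 184.615ms (3/5)
3. 369.231ms @ 6/5 + 369.231ms (6/5)
4. 738.462ms @ 12/5 + 646.154ms (21/10)
5. 1384.615ms @ 9/2 + 461.538ms (3/2)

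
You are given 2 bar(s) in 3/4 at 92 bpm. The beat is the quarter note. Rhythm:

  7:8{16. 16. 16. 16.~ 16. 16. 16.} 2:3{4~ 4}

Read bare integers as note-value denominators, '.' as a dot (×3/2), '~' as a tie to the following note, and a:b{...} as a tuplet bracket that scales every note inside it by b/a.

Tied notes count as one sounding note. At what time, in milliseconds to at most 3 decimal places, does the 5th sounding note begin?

1. 0.0ms @ 0 + 279.503ms (3/7)
2. 279.503ms @ 3/7 + 279.503ms (3/7)
3. 559.006ms @ 6/7 + 279.503ms (3/7)
4. 838.509ms @ 9/7 + 559.006ms (6/7)
5. 1397.516ms @ 15/7 + 279.503ms (3/7)
6. 1677.019ms @ 18/7 + 279.503ms (3/7)
7. 1956.522ms @ 3 + 1956.522ms (3)

note 5 onset = 15/7b = 1397.516ms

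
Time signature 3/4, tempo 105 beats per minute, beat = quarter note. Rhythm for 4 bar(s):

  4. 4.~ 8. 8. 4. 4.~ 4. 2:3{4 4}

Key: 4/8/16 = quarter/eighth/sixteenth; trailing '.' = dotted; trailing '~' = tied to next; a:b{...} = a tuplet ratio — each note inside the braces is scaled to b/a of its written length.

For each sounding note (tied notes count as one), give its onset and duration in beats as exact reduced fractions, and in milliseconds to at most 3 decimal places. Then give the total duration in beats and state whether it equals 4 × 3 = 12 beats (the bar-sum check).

1) 0.0ms=0b +857.143ms=3/2b
2) 857.143ms=3/2b +1285.714ms=9/4b
3) 2142.857ms=15/4b +428.571ms=3/4b
4) 2571.429ms=9/2b +857.143ms=3/2b
5) 3428.571ms=6b +1714.286ms=3b
6) 5142.857ms=9b +857.143ms=3/2b
7) 6000.0ms=21/2b +857.143ms=3/2b
Σ=12b of 12 (105bpm 3/4) — PASS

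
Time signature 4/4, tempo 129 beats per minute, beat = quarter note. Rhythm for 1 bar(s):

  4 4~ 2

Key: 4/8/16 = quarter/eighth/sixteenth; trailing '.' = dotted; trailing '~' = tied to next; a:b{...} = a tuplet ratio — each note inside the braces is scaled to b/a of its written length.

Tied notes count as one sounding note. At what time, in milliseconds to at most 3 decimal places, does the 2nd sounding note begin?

1. 0.0ms @ 0 + 465.116ms (1)
2. 465.116ms @ 1 + 1395.349ms (3)

note 2 onset = 1b = 465.116ms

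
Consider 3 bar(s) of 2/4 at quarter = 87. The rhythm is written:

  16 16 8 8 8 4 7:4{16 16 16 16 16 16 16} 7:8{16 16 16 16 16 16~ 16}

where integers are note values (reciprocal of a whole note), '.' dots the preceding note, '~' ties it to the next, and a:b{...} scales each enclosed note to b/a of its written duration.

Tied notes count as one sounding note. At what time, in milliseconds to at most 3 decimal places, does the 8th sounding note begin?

note 8 onset = 22/7b = 2167.488ms

1. 0.0ms @ 0 + 172.414ms (1/4)
2. 172.414ms @ 1/4 + 172.414ms (1/4)
3. 344.828ms @ 1/2 + 344.828ms (1/2)
4. 689.655ms @ 1 + 344.828ms (1/2)
5. 1034.483ms @ 3/2 + 344.828ms (1/2)
6. 1379.31ms @ 2 + 689.655ms (1)
7. 2068.966ms @ 3 + 98.522ms (1/7)
8. 2167.488ms @ 22/7 + 98.522ms (1/7)
9. 2266.01ms @ 23/7 + 98.522ms (1/7)
10. 2364.532ms @ 24/7 + 98.522ms (1/7)
11. 2463.054ms @ 25/7 + 98.522ms (1/7)
12. 2561.576ms @ 26/7 + 98.522ms (1/7)
13. 2660.099ms @ 27/7 + 98.522ms (1/7)
14. 2758.621ms @ 4 + 197.044ms (2/7)
15. 2955.665ms @ 30/7 + 197.044ms (2/7)
16. 3152.709ms @ 32/7 + 197.044ms (2/7)
17. 3349.754ms @ 34/7 + 197.044ms (2/7)
18. 3546.798ms @ 36/7 + 197.044ms (2/7)
19. 3743.842ms @ 38/7 + 394.089ms (4/7)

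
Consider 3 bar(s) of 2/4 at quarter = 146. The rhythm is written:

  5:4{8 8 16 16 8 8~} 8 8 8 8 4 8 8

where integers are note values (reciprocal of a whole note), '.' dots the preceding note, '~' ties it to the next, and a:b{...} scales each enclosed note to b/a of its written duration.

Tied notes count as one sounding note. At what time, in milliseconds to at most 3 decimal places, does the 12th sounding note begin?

note 12 onset = 11/2b = 2260.274ms

1. 0.0ms @ 0 + 164.384ms (2/5)
2. 164.384ms @ 2/5 + 164.384ms (2/5)
3. 328.767ms @ 4/5 + 82.192ms (1/5)
4. 410.959ms @ 1 + 82.192ms (1/5)
5. 493.151ms @ 6/5 + 164.384ms (2/5)
6. 657.534ms @ 8/5 + 369.863ms (9/10)
7. 1027.397ms @ 5/2 + 205.479ms (1/2)
8. 1232.877ms @ 3 + 205.479ms (1/2)
9. 1438.356ms @ 7/2 + 205.479ms (1/2)
10. 1643.836ms @ 4 + 410.959ms (1)
11. 2054.795ms @ 5 + 205.479ms (1/2)
12. 2260.274ms @ 11/2 + 205.479ms (1/2)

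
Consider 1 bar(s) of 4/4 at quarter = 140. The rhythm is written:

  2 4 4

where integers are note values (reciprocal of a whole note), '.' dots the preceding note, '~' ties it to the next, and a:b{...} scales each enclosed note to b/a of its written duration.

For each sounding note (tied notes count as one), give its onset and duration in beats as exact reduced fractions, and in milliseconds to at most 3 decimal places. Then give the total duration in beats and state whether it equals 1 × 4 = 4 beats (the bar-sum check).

1) 0.0ms=0b +857.143ms=2b
2) 857.143ms=2b +428.571ms=1b
3) 1285.714ms=3b +428.571ms=1b
Σ=4b of 4 (140bpm 4/4) — PASS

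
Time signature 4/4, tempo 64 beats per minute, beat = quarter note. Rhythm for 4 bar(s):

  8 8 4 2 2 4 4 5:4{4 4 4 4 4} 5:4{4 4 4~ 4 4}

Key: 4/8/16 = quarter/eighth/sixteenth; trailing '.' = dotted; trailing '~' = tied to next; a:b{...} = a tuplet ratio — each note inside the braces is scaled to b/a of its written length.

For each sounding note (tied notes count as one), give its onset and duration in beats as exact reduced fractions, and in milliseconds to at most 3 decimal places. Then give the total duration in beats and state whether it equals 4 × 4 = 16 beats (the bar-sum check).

1) 0.0ms=0b +468.75ms=1/2b
2) 468.75ms=1/2b +468.75ms=1/2b
3) 937.5ms=1b +937.5ms=1b
4) 1875.0ms=2b +1875.0ms=2b
5) 3750.0ms=4b +1875.0ms=2b
6) 5625.0ms=6b +937.5ms=1b
7) 6562.5ms=7b +937.5ms=1b
8) 7500.0ms=8b +750.0ms=4/5b
9) 8250.0ms=44/5b +750.0ms=4/5b
10) 9000.0ms=48/5b +750.0ms=4/5b
11) 9750.0ms=52/5b +750.0ms=4/5b
12) 10500.0ms=56/5b +750.0ms=4/5b
13) 11250.0ms=12b +750.0ms=4/5b
14) 12000.0ms=64/5b +750.0ms=4/5b
15) 12750.0ms=68/5b +1500.0ms=8/5b
16) 14250.0ms=76/5b +750.0ms=4/5b
Σ=16b of 16 (64bpm 4/4) — PASS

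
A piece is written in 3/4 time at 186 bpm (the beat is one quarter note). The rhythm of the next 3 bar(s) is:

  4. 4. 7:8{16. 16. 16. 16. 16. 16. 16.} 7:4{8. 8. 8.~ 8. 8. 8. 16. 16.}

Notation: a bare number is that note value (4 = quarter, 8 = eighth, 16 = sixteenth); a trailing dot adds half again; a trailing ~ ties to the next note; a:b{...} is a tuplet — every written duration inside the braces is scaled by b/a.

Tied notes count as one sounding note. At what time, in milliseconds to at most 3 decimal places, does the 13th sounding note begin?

1. 0.0ms @ 0 + 483.871ms (3/2)
2. 483.871ms @ 3/2 + 483.871ms (3/2)
3. 967.742ms @ 3 + 138.249ms (3/7)
4. 1105.991ms @ 24/7 + 138.249ms (3/7)
5. 1244.24ms @ 27/7 + 138.249ms (3/7)
6. 1382.488ms @ 30/7 + 138.249ms (3/7)
7. 1520.737ms @ 33/7 + 138.249ms (3/7)
8. 1658.986ms @ 36/7 + 138.249ms (3/7)
9. 1797.235ms @ 39/7 + 138.249ms (3/7)
10. 1935.484ms @ 6 + 138.249ms (3/7)
11. 2073.733ms @ 45/7 + 138.249ms (3/7)
12. 2211.982ms @ 48/7 + 276.498ms (6/7)
13. 2488.479ms @ 54/7 + 138.249ms (3/7)
14. 2626.728ms @ 57/7 + 138.249ms (3/7)
15. 2764.977ms @ 60/7 + 69.124ms (3/14)
16. 2834.101ms @ 123/14 + 69.124ms (3/14)

note 13 onset = 54/7b = 2488.479ms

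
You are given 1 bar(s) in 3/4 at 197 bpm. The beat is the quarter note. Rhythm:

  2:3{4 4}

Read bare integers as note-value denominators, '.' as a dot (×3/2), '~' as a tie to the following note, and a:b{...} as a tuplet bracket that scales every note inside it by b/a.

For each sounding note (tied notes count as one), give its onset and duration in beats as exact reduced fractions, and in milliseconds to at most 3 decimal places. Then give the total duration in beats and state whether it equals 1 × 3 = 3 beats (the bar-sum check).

1) 0.0ms=0b +456.853ms=3/2b
2) 456.853ms=3/2b +456.853ms=3/2b
Σ=3b of 3 (197bpm 3/4) — PASS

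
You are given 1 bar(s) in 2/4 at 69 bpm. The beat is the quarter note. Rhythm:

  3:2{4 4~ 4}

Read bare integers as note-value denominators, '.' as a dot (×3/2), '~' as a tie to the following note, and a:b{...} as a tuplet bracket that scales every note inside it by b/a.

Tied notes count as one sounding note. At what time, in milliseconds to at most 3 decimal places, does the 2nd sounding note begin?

1. 0.0ms @ 0 + 579.71ms (2/3)
2. 579.71ms @ 2/3 + 1159.42ms (4/3)

note 2 onset = 2/3b = 579.71ms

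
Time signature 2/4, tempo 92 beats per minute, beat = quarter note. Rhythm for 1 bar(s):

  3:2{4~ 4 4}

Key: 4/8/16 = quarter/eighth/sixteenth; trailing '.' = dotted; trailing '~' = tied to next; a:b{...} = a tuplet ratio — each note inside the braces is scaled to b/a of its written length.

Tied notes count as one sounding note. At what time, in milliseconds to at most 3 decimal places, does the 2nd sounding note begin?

1. 0.0ms @ 0 + 869.565ms (4/3)
2. 869.565ms @ 4/3 + 434.783ms (2/3)

note 2 onset = 4/3b = 869.565ms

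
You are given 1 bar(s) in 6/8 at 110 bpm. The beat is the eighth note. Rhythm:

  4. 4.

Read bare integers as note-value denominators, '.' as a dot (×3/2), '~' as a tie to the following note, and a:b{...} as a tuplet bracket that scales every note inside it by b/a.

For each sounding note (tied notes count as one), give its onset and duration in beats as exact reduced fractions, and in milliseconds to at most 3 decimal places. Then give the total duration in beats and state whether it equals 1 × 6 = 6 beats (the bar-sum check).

1) 0.0ms=0b +1636.364ms=3b
2) 1636.364ms=3b +1636.364ms=3b
Σ=6b of 6 (110bpm 6/8) — PASS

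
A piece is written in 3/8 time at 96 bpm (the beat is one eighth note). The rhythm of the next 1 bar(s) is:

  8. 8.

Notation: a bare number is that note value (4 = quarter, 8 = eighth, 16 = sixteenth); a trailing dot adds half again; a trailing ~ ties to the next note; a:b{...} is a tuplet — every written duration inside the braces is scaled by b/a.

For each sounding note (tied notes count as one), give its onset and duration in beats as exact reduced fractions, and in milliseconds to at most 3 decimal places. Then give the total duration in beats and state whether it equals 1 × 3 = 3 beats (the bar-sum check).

1) 0.0ms=0b +937.5ms=3/2b
2) 937.5ms=3/2b +937.5ms=3/2b
Σ=3b of 3 (96bpm 3/8) — PASS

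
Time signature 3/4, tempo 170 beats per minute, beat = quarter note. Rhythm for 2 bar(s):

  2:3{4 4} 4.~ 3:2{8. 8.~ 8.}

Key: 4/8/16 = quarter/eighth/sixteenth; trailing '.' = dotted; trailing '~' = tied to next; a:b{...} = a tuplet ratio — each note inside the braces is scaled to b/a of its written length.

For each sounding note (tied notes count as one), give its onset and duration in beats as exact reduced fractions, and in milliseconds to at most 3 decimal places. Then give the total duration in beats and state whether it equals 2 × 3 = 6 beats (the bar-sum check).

1) 0.0ms=0b +529.412ms=3/2b
2) 529.412ms=3/2b +529.412ms=3/2b
3) 1058.824ms=3b +705.882ms=2b
4) 1764.706ms=5b +352.941ms=1b
Σ=6b of 6 (170bpm 3/4) — PASS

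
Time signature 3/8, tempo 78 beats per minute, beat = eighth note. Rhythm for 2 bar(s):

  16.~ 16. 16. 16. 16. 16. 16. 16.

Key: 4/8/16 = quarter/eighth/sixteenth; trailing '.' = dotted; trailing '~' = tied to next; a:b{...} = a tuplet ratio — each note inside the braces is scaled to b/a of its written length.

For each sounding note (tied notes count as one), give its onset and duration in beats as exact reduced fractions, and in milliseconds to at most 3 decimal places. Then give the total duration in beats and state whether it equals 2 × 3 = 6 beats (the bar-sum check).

1) 0.0ms=0b +1153.846ms=3/2b
2) 1153.846ms=3/2b +576.923ms=3/4b
3) 1730.769ms=9/4b +576.923ms=3/4b
4) 2307.692ms=3b +576.923ms=3/4b
5) 2884.615ms=15/4b +576.923ms=3/4b
6) 3461.538ms=9/2b +576.923ms=3/4b
7) 4038.462ms=21/4b +576.923ms=3/4b
Σ=6b of 6 (78bpm 3/8) — PASS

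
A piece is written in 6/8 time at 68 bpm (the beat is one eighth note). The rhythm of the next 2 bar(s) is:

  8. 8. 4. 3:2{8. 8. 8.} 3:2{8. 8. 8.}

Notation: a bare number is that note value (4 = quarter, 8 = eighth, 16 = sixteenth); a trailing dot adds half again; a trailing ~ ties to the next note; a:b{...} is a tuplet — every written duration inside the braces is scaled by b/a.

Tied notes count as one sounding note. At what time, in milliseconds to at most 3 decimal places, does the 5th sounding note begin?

1. 0.0ms @ 0 + 1323.529ms (3/2)
2. 1323.529ms @ 3/2 + 1323.529ms (3/2)
3. 2647.059ms @ 3 + 2647.059ms (3)
4. 5294.118ms @ 6 + 882.353ms (1)
5. 6176.471ms @ 7 + 882.353ms (1)
6. 7058.824ms @ 8 + 882.353ms (1)
7. 7941.176ms @ 9 + 882.353ms (1)
8. 8823.529ms @ 10 + 882.353ms (1)
9. 9705.882ms @ 11 + 882.353ms (1)

note 5 onset = 7b = 6176.471ms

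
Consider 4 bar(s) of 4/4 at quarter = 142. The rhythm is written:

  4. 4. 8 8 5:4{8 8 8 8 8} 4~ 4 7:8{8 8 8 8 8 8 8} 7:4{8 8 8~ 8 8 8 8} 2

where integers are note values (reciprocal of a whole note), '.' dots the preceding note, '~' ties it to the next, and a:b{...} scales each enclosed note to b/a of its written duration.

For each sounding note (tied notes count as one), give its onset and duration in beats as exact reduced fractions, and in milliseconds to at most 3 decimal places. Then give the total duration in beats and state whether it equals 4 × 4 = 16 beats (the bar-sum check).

1) 0.0ms=0b +633.803ms=3/2b
2) 633.803ms=3/2b +633.803ms=3/2b
3) 1267.606ms=3b +211.268ms=1/2b
4) 1478.873ms=7/2b +211.268ms=1/2b
5) 1690.141ms=4b +169.014ms=2/5b
6) 1859.155ms=22/5b +169.014ms=2/5b
7) 2028.169ms=24/5b +169.014ms=2/5b
8) 2197.183ms=26/5b +169.014ms=2/5b
9) 2366.197ms=28/5b +169.014ms=2/5b
10) 2535.211ms=6b +845.07ms=2b
11) 3380.282ms=8b +241.449ms=4/7b
12) 3621.73ms=60/7b +241.449ms=4/7b
13) 3863.179ms=64/7b +241.449ms=4/7b
14) 4104.628ms=68/7b +241.449ms=4/7b
15) 4346.076ms=72/7b +241.449ms=4/7b
16) 4587.525ms=76/7b +241.449ms=4/7b
17) 4828.974ms=80/7b +241.449ms=4/7b
18) 5070.423ms=12b +120.724ms=2/7b
19) 5191.147ms=86/7b +120.724ms=2/7b
20) 5311.871ms=88/7b +241.449ms=4/7b
21) 5553.32ms=92/7b +120.724ms=2/7b
22) 5674.044ms=94/7b +120.724ms=2/7b
23) 5794.769ms=96/7b +120.724ms=2/7b
24) 5915.493ms=14b +845.07ms=2b
Σ=16b of 16 (142bpm 4/4) — PASS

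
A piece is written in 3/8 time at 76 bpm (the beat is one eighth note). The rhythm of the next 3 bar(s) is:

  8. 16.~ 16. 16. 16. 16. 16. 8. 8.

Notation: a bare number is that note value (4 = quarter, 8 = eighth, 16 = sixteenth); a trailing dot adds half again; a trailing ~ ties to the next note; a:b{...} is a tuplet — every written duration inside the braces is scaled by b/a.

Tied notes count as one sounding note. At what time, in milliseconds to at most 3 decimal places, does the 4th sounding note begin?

note 4 onset = 15/4b = 2960.526ms

1. 0.0ms @ 0 + 1184.211ms (3/2)
2. 1184.211ms @ 3/2 + 1184.211ms (3/2)
3. 2368.421ms @ 3 + 592.105ms (3/4)
4. 2960.526ms @ 15/4 + 592.105ms (3/4)
5. 3552.632ms @ 9/2 + 592.105ms (3/4)
6. 4144.737ms @ 21/4 + 592.105ms (3/4)
7. 4736.842ms @ 6 + 1184.211ms (3/2)
8. 5921.053ms @ 15/2 + 1184.211ms (3/2)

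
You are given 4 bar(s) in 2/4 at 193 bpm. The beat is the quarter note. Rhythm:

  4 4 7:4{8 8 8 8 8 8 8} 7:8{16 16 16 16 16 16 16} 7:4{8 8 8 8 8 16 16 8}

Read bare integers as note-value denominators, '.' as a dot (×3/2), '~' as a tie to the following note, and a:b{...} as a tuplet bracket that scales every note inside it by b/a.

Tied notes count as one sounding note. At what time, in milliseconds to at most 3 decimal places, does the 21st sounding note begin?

note 21 onset = 50/7b = 2220.577ms

1. 0.0ms @ 0 + 310.881ms (1)
2. 310.881ms @ 1 + 310.881ms (1)
3. 621.762ms @ 2 + 88.823ms (2/7)
4. 710.585ms @ 16/7 + 88.823ms (2/7)
5. 799.408ms @ 18/7 + 88.823ms (2/7)
6. 888.231ms @ 20/7 + 88.823ms (2/7)
7. 977.054ms @ 22/7 + 88.823ms (2/7)
8. 1065.877ms @ 24/7 + 88.823ms (2/7)
9. 1154.7ms @ 26/7 + 88.823ms (2/7)
10. 1243.523ms @ 4 + 88.823ms (2/7)
11. 1332.346ms @ 30/7 + 88.823ms (2/7)
12. 1421.17ms @ 32/7 + 88.823ms (2/7)
13. 1509.993ms @ 34/7 + 88.823ms (2/7)
14. 1598.816ms @ 36/7 + 88.823ms (2/7)
15. 1687.639ms @ 38/7 + 88.823ms (2/7)
16. 1776.462ms @ 40/7 + 88.823ms (2/7)
17. 1865.285ms @ 6 + 88.823ms (2/7)
18. 1954.108ms @ 44/7 + 88.823ms (2/7)
19. 2042.931ms @ 46/7 + 88.823ms (2/7)
20. 2131.754ms @ 48/7 + 88.823ms (2/7)
21. 2220.577ms @ 50/7 + 88.823ms (2/7)
22. 2309.4ms @ 52/7 + 44.412ms (1/7)
23. 2353.812ms @ 53/7 + 44.412ms (1/7)
24. 2398.224ms @ 54/7 + 88.823ms (2/7)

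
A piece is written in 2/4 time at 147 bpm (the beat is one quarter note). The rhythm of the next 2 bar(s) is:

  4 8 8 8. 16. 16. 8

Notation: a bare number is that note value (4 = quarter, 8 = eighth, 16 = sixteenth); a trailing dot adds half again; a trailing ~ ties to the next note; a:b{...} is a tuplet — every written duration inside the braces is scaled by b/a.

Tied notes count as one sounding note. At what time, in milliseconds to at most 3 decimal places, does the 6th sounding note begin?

1. 0.0ms @ 0 + 408.163ms (1)
2. 408.163ms @ 1 + 204.082ms (1/2)
3. 612.245ms @ 3/2 + 204.082ms (1/2)
4. 816.327ms @ 2 + 306.122ms (3/4)
5. 1122.449ms @ 11/4 + 153.061ms (3/8)
6. 1275.51ms @ 25/8 + 153.061ms (3/8)
7. 1428.571ms @ 7/2 + 204.082ms (1/2)

note 6 onset = 25/8b = 1275.51ms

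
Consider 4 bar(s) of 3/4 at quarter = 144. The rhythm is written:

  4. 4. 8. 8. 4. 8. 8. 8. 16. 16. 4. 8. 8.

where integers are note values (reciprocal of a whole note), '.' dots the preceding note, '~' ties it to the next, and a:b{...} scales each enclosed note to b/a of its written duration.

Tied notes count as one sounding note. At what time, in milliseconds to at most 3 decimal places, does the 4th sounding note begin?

note 4 onset = 15/4b = 1562.5ms

1. 0.0ms @ 0 + 625.0ms (3/2)
2. 625.0ms @ 3/2 + 625.0ms (3/2)
3. 1250.0ms @ 3 + 312.5ms (3/4)
4. 1562.5ms @ 15/4 + 312.5ms (3/4)
5. 1875.0ms @ 9/2 + 625.0ms (3/2)
6. 2500.0ms @ 6 + 312.5ms (3/4)
7. 2812.5ms @ 27/4 + 312.5ms (3/4)
8. 3125.0ms @ 15/2 + 312.5ms (3/4)
9. 3437.5ms @ 33/4 + 156.25ms (3/8)
10. 3593.75ms @ 69/8 + 156.25ms (3/8)
11. 3750.0ms @ 9 + 625.0ms (3/2)
12. 4375.0ms @ 21/2 + 312.5ms (3/4)
13. 4687.5ms @ 45/4 + 312.5ms (3/4)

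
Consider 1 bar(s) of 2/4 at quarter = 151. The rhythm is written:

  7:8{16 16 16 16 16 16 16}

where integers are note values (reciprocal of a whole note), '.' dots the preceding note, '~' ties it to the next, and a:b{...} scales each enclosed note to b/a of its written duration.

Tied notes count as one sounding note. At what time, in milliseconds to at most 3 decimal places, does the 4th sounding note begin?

note 4 onset = 6/7b = 340.587ms

1. 0.0ms @ 0 + 113.529ms (2/7)
2. 113.529ms @ 2/7 + 113.529ms (2/7)
3. 227.058ms @ 4/7 + 113.529ms (2/7)
4. 340.587ms @ 6/7 + 113.529ms (2/7)
5. 454.115ms @ 8/7 + 113.529ms (2/7)
6. 567.644ms @ 10/7 + 113.529ms (2/7)
7. 681.173ms @ 12/7 + 113.529ms (2/7)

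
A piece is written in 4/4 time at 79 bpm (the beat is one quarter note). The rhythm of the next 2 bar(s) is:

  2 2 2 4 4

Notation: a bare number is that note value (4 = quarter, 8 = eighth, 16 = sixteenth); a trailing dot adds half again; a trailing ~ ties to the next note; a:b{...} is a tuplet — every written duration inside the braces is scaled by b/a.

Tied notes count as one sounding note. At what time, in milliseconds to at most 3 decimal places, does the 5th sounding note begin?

note 5 onset = 7b = 5316.456ms

1. 0.0ms @ 0 + 1518.987ms (2)
2. 1518.987ms @ 2 + 1518.987ms (2)
3. 3037.975ms @ 4 + 1518.987ms (2)
4. 4556.962ms @ 6 + 759.494ms (1)
5. 5316.456ms @ 7 + 759.494ms (1)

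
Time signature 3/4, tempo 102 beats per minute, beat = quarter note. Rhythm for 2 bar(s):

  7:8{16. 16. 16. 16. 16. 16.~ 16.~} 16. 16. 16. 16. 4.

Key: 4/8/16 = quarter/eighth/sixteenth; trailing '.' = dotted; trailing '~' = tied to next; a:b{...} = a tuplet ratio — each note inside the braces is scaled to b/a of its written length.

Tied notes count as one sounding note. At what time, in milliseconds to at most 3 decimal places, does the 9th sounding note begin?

note 9 onset = 33/8b = 2426.471ms

1. 0.0ms @ 0 + 252.101ms (3/7)
2. 252.101ms @ 3/7 + 252.101ms (3/7)
3. 504.202ms @ 6/7 + 252.101ms (3/7)
4. 756.303ms @ 9/7 + 252.101ms (3/7)
5. 1008.403ms @ 12/7 + 252.101ms (3/7)
6. 1260.504ms @ 15/7 + 724.79ms (69/56)
7. 1985.294ms @ 27/8 + 220.588ms (3/8)
8. 2205.882ms @ 15/4 + 220.588ms (3/8)
9. 2426.471ms @ 33/8 + 220.588ms (3/8)
10. 2647.059ms @ 9/2 + 882.353ms (3/2)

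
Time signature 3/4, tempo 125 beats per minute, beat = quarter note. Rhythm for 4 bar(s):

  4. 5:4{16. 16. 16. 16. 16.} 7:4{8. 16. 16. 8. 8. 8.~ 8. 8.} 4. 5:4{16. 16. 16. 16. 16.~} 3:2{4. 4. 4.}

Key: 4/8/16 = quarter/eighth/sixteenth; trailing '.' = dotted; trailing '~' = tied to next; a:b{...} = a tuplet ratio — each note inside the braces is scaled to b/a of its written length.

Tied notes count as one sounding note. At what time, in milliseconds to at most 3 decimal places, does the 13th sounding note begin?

note 13 onset = 39/7b = 2674.286ms

1. 0.0ms @ 0 + 720.0ms (3/2)
2. 720.0ms @ 3/2 + 144.0ms (3/10)
3. 864.0ms @ 9/5 + 144.0ms (3/10)
4. 1008.0ms @ 21/10 + 144.0ms (3/10)
5. 1152.0ms @ 12/5 + 144.0ms (3/10)
6. 1296.0ms @ 27/10 + 144.0ms (3/10)
7. 1440.0ms @ 3 + 205.714ms (3/7)
8. 1645.714ms @ 24/7 + 102.857ms (3/14)
9. 1748.571ms @ 51/14 + 102.857ms (3/14)
10. 1851.429ms @ 27/7 + 205.714ms (3/7)
11. 2057.143ms @ 30/7 + 205.714ms (3/7)
12. 2262.857ms @ 33/7 + 411.429ms (6/7)
13. 2674.286ms @ 39/7 + 205.714ms (3/7)
14. 2880.0ms @ 6 + 720.0ms (3/2)
15. 3600.0ms @ 15/2 + 144.0ms (3/10)
16. 3744.0ms @ 39/5 + 144.0ms (3/10)
17. 3888.0ms @ 81/10 + 144.0ms (3/10)
18. 4032.0ms @ 42/5 + 144.0ms (3/10)
19. 4176.0ms @ 87/10 + 624.0ms (13/10)
20. 4800.0ms @ 10 + 480.0ms (1)
21. 5280.0ms @ 11 + 480.0ms (1)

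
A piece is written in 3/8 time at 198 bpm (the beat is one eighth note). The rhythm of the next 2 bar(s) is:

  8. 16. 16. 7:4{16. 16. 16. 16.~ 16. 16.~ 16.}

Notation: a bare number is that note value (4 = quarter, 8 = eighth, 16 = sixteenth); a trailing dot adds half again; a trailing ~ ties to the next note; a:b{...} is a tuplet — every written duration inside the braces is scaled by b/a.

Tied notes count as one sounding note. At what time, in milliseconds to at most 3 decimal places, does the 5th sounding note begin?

1. 0.0ms @ 0 + 454.545ms (3/2)
2. 454.545ms @ 3/2 + 227.273ms (3/4)
3. 681.818ms @ 9/4 + 227.273ms (3/4)
4. 909.091ms @ 3 + 129.87ms (3/7)
5. 1038.961ms @ 24/7 + 129.87ms (3/7)
6. 1168.831ms @ 27/7 + 129.87ms (3/7)
7. 1298.701ms @ 30/7 + 259.74ms (6/7)
8. 1558.442ms @ 36/7 + 259.74ms (6/7)

note 5 onset = 24/7b = 1038.961ms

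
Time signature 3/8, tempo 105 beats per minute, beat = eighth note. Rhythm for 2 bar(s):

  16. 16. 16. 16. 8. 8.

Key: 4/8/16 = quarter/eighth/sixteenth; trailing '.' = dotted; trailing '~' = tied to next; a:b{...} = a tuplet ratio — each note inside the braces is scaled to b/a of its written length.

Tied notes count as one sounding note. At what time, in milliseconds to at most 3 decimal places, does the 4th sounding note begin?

1. 0.0ms @ 0 + 428.571ms (3/4)
2. 428.571ms @ 3/4 + 428.571ms (3/4)
3. 857.143ms @ 3/2 + 428.571ms (3/4)
4. 1285.714ms @ 9/4 + 428.571ms (3/4)
5. 1714.286ms @ 3 + 857.143ms (3/2)
6. 2571.429ms @ 9/2 + 857.143ms (3/2)

note 4 onset = 9/4b = 1285.714ms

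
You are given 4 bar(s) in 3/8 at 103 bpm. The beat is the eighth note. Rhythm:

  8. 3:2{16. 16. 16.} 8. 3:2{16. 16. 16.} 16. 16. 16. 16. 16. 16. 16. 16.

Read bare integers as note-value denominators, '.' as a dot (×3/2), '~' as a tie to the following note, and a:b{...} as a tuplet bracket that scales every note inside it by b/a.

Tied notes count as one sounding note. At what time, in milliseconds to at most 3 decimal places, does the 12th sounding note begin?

note 12 onset = 33/4b = 4805.825ms

1. 0.0ms @ 0 + 873.786ms (3/2)
2. 873.786ms @ 3/2 + 291.262ms (1/2)
3. 1165.049ms @ 2 + 291.262ms (1/2)
4. 1456.311ms @ 5/2 + 291.262ms (1/2)
5. 1747.573ms @ 3 + 873.786ms (3/2)
6. 2621.359ms @ 9/2 + 291.262ms (1/2)
7. 2912.621ms @ 5 + 291.262ms (1/2)
8. 3203.883ms @ 11/2 + 291.262ms (1/2)
9. 3495.146ms @ 6 + 436.893ms (3/4)
10. 3932.039ms @ 27/4 + 436.893ms (3/4)
11. 4368.932ms @ 15/2 + 436.893ms (3/4)
12. 4805.825ms @ 33/4 + 436.893ms (3/4)
13. 5242.718ms @ 9 + 436.893ms (3/4)
14. 5679.612ms @ 39/4 + 436.893ms (3/4)
15. 6116.505ms @ 21/2 + 436.893ms (3/4)
16. 6553.398ms @ 45/4 + 436.893ms (3/4)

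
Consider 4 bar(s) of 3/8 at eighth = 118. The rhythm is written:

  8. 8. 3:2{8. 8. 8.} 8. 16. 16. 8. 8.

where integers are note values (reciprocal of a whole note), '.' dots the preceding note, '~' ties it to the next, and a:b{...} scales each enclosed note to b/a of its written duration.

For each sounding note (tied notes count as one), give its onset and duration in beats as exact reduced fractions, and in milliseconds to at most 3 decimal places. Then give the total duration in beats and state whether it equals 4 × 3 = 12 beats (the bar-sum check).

1) 0.0ms=0b +762.712ms=3/2b
2) 762.712ms=3/2b +762.712ms=3/2b
3) 1525.424ms=3b +508.475ms=1b
4) 2033.898ms=4b +508.475ms=1b
5) 2542.373ms=5b +508.475ms=1b
6) 3050.847ms=6b +762.712ms=3/2b
7) 3813.559ms=15/2b +381.356ms=3/4b
8) 4194.915ms=33/4b +381.356ms=3/4b
9) 4576.271ms=9b +762.712ms=3/2b
10) 5338.983ms=21/2b +762.712ms=3/2b
Σ=12b of 12 (118bpm 3/8) — PASS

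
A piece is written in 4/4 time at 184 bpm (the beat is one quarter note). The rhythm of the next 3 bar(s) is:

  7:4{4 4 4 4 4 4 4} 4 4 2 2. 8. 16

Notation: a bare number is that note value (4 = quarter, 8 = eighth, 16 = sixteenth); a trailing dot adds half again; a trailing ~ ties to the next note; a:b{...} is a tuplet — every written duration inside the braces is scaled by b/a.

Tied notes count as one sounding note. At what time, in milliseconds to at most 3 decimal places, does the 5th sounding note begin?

1. 0.0ms @ 0 + 186.335ms (4/7)
2. 186.335ms @ 4/7 + 186.335ms (4/7)
3. 372.671ms @ 8/7 + 186.335ms (4/7)
4. 559.006ms @ 12/7 + 186.335ms (4/7)
5. 745.342ms @ 16/7 + 186.335ms (4/7)
6. 931.677ms @ 20/7 + 186.335ms (4/7)
7. 1118.012ms @ 24/7 + 186.335ms (4/7)
8. 1304.348ms @ 4 + 326.087ms (1)
9. 1630.435ms @ 5 + 326.087ms (1)
10. 1956.522ms @ 6 + 652.174ms (2)
11. 2608.696ms @ 8 + 978.261ms (3)
12. 3586.957ms @ 11 + 244.565ms (3/4)
13. 3831.522ms @ 47/4 + 81.522ms (1/4)

note 5 onset = 16/7b = 745.342ms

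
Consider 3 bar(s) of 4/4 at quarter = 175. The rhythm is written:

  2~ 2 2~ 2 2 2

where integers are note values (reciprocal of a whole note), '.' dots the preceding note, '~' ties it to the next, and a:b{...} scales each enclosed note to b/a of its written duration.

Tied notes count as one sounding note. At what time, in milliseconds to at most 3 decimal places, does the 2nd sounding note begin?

note 2 onset = 4b = 1371.429ms

1. 0.0ms @ 0 + 1371.429ms (4)
2. 1371.429ms @ 4 + 1371.429ms (4)
3. 2742.857ms @ 8 + 685.714ms (2)
4. 3428.571ms @ 10 + 685.714ms (2)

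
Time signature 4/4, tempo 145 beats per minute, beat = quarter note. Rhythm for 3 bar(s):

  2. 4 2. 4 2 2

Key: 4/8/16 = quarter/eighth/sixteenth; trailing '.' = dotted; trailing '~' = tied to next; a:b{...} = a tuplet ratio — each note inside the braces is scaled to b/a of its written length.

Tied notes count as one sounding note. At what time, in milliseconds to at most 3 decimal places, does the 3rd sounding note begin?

1. 0.0ms @ 0 + 1241.379ms (3)
2. 1241.379ms @ 3 + 413.793ms (1)
3. 1655.172ms @ 4 + 1241.379ms (3)
4. 2896.552ms @ 7 + 413.793ms (1)
5. 3310.345ms @ 8 + 827.586ms (2)
6. 4137.931ms @ 10 + 827.586ms (2)

note 3 onset = 4b = 1655.172ms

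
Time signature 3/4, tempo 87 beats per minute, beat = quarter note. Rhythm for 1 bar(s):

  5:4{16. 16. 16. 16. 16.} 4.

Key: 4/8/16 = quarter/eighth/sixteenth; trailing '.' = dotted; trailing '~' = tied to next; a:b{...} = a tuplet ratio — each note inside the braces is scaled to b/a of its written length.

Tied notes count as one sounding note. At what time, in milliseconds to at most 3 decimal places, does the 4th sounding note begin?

note 4 onset = 9/10b = 620.69ms

1. 0.0ms @ 0 + 206.897ms (3/10)
2. 206.897ms @ 3/10 + 206.897ms (3/10)
3. 413.793ms @ 3/5 + 206.897ms (3/10)
4. 620.69ms @ 9/10 + 206.897ms (3/10)
5. 827.586ms @ 6/5 + 206.897ms (3/10)
6. 1034.483ms @ 3/2 + 1034.483ms (3/2)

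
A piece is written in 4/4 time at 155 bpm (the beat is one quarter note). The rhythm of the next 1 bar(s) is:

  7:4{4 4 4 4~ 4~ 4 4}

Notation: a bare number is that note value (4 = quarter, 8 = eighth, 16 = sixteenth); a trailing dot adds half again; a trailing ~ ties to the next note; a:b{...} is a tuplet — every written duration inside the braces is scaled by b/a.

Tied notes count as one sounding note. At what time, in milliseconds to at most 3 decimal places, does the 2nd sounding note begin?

note 2 onset = 4/7b = 221.198ms

1. 0.0ms @ 0 + 221.198ms (4/7)
2. 221.198ms @ 4/7 + 221.198ms (4/7)
3. 442.396ms @ 8/7 + 221.198ms (4/7)
4. 663.594ms @ 12/7 + 663.594ms (12/7)
5. 1327.189ms @ 24/7 + 221.198ms (4/7)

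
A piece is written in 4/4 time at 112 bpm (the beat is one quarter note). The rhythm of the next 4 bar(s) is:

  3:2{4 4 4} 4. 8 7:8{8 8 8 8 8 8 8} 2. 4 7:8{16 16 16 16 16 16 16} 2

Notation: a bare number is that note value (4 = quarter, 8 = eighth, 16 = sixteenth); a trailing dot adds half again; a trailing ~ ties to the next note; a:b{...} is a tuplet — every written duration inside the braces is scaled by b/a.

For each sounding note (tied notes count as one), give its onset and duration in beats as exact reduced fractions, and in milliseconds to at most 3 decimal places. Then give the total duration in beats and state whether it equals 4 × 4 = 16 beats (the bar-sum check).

1) 0.0ms=0b +357.143ms=2/3b
2) 357.143ms=2/3b +357.143ms=2/3b
3) 714.286ms=4/3b +357.143ms=2/3b
4) 1071.429ms=2b +803.571ms=3/2b
5) 1875.0ms=7/2b +267.857ms=1/2b
6) 2142.857ms=4b +306.122ms=4/7b
7) 2448.98ms=32/7b +306.122ms=4/7b
8) 2755.102ms=36/7b +306.122ms=4/7b
9) 3061.224ms=40/7b +306.122ms=4/7b
10) 3367.347ms=44/7b +306.122ms=4/7b
11) 3673.469ms=48/7b +306.122ms=4/7b
12) 3979.592ms=52/7b +306.122ms=4/7b
13) 4285.714ms=8b +1607.143ms=3b
14) 5892.857ms=11b +535.714ms=1b
15) 6428.571ms=12b +153.061ms=2/7b
16) 6581.633ms=86/7b +153.061ms=2/7b
17) 6734.694ms=88/7b +153.061ms=2/7b
18) 6887.755ms=90/7b +153.061ms=2/7b
19) 7040.816ms=92/7b +153.061ms=2/7b
20) 7193.878ms=94/7b +153.061ms=2/7b
21) 7346.939ms=96/7b +153.061ms=2/7b
22) 7500.0ms=14b +1071.429ms=2b
Σ=16b of 16 (112bpm 4/4) — PASS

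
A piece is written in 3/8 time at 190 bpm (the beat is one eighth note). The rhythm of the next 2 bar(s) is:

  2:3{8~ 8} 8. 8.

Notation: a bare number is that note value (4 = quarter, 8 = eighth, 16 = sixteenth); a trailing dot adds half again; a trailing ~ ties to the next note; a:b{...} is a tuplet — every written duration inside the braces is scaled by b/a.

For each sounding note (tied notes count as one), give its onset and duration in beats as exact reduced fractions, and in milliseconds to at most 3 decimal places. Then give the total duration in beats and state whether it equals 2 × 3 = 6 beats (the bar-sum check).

1) 0.0ms=0b +947.368ms=3b
2) 947.368ms=3b +473.684ms=3/2b
3) 1421.053ms=9/2b +473.684ms=3/2b
Σ=6b of 6 (190bpm 3/8) — PASS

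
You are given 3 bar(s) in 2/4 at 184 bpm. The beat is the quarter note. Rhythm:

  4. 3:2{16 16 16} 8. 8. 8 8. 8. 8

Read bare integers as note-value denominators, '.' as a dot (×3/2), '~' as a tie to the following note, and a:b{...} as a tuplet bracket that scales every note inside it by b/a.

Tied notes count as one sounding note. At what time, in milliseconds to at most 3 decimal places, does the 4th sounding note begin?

1. 0.0ms @ 0 + 489.13ms (3/2)
2. 489.13ms @ 3/2 + 54.348ms (1/6)
3. 543.478ms @ 5/3 + 54.348ms (1/6)
4. 597.826ms @ 11/6 + 54.348ms (1/6)
5. 652.174ms @ 2 + 244.565ms (3/4)
6. 896.739ms @ 11/4 + 244.565ms (3/4)
7. 1141.304ms @ 7/2 + 163.043ms (1/2)
8. 1304.348ms @ 4 + 244.565ms (3/4)
9. 1548.913ms @ 19/4 + 244.565ms (3/4)
10. 1793.478ms @ 11/2 + 163.043ms (1/2)

note 4 onset = 11/6b = 597.826ms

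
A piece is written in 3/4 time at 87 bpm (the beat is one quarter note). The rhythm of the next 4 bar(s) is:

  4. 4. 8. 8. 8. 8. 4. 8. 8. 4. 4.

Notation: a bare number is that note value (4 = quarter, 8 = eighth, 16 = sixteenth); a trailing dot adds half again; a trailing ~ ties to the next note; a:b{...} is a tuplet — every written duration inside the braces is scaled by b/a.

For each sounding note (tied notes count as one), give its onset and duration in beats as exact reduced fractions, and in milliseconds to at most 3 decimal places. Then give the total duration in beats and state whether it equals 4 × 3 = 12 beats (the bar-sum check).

1) 0.0ms=0b +1034.483ms=3/2b
2) 1034.483ms=3/2b +1034.483ms=3/2b
3) 2068.966ms=3b +517.241ms=3/4b
4) 2586.207ms=15/4b +517.241ms=3/4b
5) 3103.448ms=9/2b +517.241ms=3/4b
6) 3620.69ms=21/4b +517.241ms=3/4b
7) 4137.931ms=6b +1034.483ms=3/2b
8) 5172.414ms=15/2b +517.241ms=3/4b
9) 5689.655ms=33/4b +517.241ms=3/4b
10) 6206.897ms=9b +1034.483ms=3/2b
11) 7241.379ms=21/2b +1034.483ms=3/2b
Σ=12b of 12 (87bpm 3/4) — PASS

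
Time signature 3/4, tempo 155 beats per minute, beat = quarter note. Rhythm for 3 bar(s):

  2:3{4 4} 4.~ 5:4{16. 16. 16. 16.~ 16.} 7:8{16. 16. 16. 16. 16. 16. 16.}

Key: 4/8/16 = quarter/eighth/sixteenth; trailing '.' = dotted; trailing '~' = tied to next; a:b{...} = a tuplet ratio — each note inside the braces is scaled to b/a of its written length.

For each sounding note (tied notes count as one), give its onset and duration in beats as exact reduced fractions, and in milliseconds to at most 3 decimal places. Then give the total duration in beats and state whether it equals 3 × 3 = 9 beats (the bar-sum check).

1) 0.0ms=0b +580.645ms=3/2b
2) 580.645ms=3/2b +580.645ms=3/2b
3) 1161.29ms=3b +696.774ms=9/5b
4) 1858.065ms=24/5b +116.129ms=3/10b
5) 1974.194ms=51/10b +116.129ms=3/10b
6) 2090.323ms=27/5b +232.258ms=3/5b
7) 2322.581ms=6b +165.899ms=3/7b
8) 2488.479ms=45/7b +165.899ms=3/7b
9) 2654.378ms=48/7b +165.899ms=3/7b
10) 2820.276ms=51/7b +165.899ms=3/7b
11) 2986.175ms=54/7b +165.899ms=3/7b
12) 3152.074ms=57/7b +165.899ms=3/7b
13) 3317.972ms=60/7b +165.899ms=3/7b
Σ=9b of 9 (155bpm 3/4) — PASS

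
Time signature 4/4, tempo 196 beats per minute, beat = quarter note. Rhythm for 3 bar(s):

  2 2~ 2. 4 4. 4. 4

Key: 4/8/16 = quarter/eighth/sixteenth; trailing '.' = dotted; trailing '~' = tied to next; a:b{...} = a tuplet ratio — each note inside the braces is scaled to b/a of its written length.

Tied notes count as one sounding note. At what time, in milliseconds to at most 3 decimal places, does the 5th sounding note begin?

1. 0.0ms @ 0 + 612.245ms (2)
2. 612.245ms @ 2 + 1530.612ms (5)
3. 2142.857ms @ 7 + 306.122ms (1)
4. 2448.98ms @ 8 + 459.184ms (3/2)
5. 2908.163ms @ 19/2 + 459.184ms (3/2)
6. 3367.347ms @ 11 + 306.122ms (1)

note 5 onset = 19/2b = 2908.163ms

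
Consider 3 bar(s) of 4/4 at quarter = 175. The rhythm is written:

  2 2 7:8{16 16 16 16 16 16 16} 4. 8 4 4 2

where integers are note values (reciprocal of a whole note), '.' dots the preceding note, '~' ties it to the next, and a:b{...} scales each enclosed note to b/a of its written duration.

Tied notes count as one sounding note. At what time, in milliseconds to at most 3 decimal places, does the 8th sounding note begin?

1. 0.0ms @ 0 + 685.714ms (2)
2. 685.714ms @ 2 + 685.714ms (2)
3. 1371.429ms @ 4 + 97.959ms (2/7)
4. 1469.388ms @ 30/7 + 97.959ms (2/7)
5. 1567.347ms @ 32/7 + 97.959ms (2/7)
6. 1665.306ms @ 34/7 + 97.959ms (2/7)
7. 1763.265ms @ 36/7 + 97.959ms (2/7)
8. 1861.224ms @ 38/7 + 97.959ms (2/7)
9. 1959.184ms @ 40/7 + 97.959ms (2/7)
10. 2057.143ms @ 6 + 514.286ms (3/2)
11. 2571.429ms @ 15/2 + 171.429ms (1/2)
12. 2742.857ms @ 8 + 342.857ms (1)
13. 3085.714ms @ 9 + 342.857ms (1)
14. 3428.571ms @ 10 + 685.714ms (2)

note 8 onset = 38/7b = 1861.224ms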